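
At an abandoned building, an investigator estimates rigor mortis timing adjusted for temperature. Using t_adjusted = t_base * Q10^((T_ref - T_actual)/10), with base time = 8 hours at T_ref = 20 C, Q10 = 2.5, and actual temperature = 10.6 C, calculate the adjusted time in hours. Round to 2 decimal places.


Rigor mortis time adjustment:
Exponent = (T_ref - T_actual) / 10 = (20 - 10.6) / 10 = 0.94
Q10 factor = 2.5^0.94 = 2.36627
t_adjusted = 8 * 2.36627 = 18.93 hours

18.93


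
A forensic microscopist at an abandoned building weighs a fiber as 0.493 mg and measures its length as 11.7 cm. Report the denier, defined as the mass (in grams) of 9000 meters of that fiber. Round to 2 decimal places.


Denier calculation:
Mass in grams = 0.493 mg / 1000 = 0.000493 g
Length in meters = 11.7 cm / 100 = 0.117 m
Linear density = mass / length = 0.000493 / 0.117 = 0.00421368 g/m
Denier = (g/m) * 9000 = 0.00421368 * 9000 = 37.92

37.92


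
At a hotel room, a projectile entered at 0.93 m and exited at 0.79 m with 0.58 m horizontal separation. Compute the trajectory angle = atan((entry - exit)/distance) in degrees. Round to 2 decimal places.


Bullet trajectory angle:
Height difference = 0.93 - 0.79 = 0.14 m
angle = atan(0.14 / 0.58)
angle = atan(0.241379)
angle = 13.57 degrees

13.57


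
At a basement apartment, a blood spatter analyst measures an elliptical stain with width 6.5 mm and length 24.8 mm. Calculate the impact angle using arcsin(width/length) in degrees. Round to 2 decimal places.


Blood spatter impact angle calculation:
width / length = 6.5 / 24.8 = 0.262097
angle = arcsin(0.262097)
angle = 15.19 degrees

15.19


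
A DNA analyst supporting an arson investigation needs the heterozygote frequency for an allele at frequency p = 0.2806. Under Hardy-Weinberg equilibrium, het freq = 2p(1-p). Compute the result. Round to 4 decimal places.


Hardy-Weinberg heterozygote frequency:
q = 1 - p = 1 - 0.2806 = 0.7194
2pq = 2 * 0.2806 * 0.7194 = 0.4037

0.4037


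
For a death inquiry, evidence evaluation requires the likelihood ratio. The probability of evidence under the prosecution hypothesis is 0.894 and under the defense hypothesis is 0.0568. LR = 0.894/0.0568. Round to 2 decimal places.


Likelihood ratio calculation:
LR = P(E|Hp) / P(E|Hd)
LR = 0.894 / 0.0568
LR = 15.74

15.74


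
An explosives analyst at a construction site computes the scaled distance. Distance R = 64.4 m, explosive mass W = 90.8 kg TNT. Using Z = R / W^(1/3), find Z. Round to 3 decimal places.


Scaled distance calculation:
W^(1/3) = 90.8^(1/3) = 4.494644
Z = R / W^(1/3) = 64.4 / 4.494644
Z = 14.328 m/kg^(1/3)

14.328


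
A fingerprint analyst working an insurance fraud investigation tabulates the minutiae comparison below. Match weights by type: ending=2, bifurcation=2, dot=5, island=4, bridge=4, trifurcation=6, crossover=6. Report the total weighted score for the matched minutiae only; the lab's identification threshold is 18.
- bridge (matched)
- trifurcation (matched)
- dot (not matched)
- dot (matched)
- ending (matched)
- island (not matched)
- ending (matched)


Weighted minutiae match score:
  bridge: matched, +4 (running total 4)
  trifurcation: matched, +6 (running total 10)
  dot: not matched, +0
  dot: matched, +5 (running total 15)
  ending: matched, +2 (running total 17)
  island: not matched, +0
  ending: matched, +2 (running total 19)
Total score = 19
Threshold = 18; verdict = identification

19


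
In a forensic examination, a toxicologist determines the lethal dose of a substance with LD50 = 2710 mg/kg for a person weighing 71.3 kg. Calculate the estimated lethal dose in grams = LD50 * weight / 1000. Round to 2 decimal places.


Lethal dose calculation:
Lethal dose = LD50 * body_weight / 1000
= 2710 * 71.3 / 1000
= 193223 / 1000
= 193.22 g

193.22


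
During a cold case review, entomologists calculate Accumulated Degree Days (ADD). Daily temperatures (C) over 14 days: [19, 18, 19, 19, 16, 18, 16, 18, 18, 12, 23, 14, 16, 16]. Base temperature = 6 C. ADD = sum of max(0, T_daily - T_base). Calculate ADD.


Computing ADD day by day:
Day 1: max(0, 19 - 6) = 13
Day 2: max(0, 18 - 6) = 12
Day 3: max(0, 19 - 6) = 13
Day 4: max(0, 19 - 6) = 13
Day 5: max(0, 16 - 6) = 10
Day 6: max(0, 18 - 6) = 12
Day 7: max(0, 16 - 6) = 10
Day 8: max(0, 18 - 6) = 12
Day 9: max(0, 18 - 6) = 12
Day 10: max(0, 12 - 6) = 6
Day 11: max(0, 23 - 6) = 17
Day 12: max(0, 14 - 6) = 8
Day 13: max(0, 16 - 6) = 10
Day 14: max(0, 16 - 6) = 10
Total ADD = 158

158


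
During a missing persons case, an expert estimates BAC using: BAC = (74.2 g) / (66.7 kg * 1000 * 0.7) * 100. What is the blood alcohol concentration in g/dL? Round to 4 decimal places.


Applying the Widmark formula:
BAC = (dose_g / (body_wt * 1000 * r)) * 100
Denominator = 66.7 * 1000 * 0.7 = 46690
BAC = (74.2 / 46690) * 100
BAC = 0.1589 g/dL

0.1589


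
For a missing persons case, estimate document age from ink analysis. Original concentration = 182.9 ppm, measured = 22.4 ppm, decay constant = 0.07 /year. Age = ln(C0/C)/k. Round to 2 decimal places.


Document age estimation:
C0/C = 182.9 / 22.4 = 8.165179
ln(C0/C) = 2.099879
t = 2.099879 / 0.07 = 30.00 years

30.00


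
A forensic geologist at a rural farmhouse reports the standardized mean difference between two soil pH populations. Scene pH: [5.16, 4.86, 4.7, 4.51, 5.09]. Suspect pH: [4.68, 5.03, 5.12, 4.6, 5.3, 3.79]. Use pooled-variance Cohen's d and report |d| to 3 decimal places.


Pooled-variance Cohen's d for soil pH comparison:
Scene mean = 24.32 / 5 = 4.864
Suspect mean = 28.52 / 6 = 4.753333
Scene sample variance s_s^2 = 0.07273
Suspect sample variance s_c^2 = 0.293347
Pooled variance = ((n_s-1)*s_s^2 + (n_c-1)*s_c^2) / (n_s + n_c - 2) = 0.195295
Pooled SD = sqrt(0.195295) = 0.441922
Mean difference = 0.110667
|d| = |0.110667| / 0.441922 = 0.250

0.250


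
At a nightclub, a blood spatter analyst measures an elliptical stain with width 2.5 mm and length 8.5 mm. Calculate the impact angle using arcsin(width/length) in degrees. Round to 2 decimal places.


Blood spatter impact angle calculation:
width / length = 2.5 / 8.5 = 0.294118
angle = arcsin(0.294118)
angle = 17.10 degrees

17.10


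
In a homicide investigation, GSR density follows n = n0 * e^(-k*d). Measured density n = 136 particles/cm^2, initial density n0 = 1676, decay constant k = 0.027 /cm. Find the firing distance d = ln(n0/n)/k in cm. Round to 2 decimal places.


GSR distance calculation:
n0/n = 1676 / 136 = 12.323529
ln(n0/n) = 2.51151
d = 2.51151 / 0.027 = 93.02 cm

93.02


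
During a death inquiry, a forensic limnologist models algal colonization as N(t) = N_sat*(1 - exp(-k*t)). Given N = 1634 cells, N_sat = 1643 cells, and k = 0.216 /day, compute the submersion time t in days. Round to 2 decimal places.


PMSI from diatom colonization curve:
N / N_sat = 1634 / 1643 = 0.994522
1 - N/N_sat = 0.005478
ln(1 - N/N_sat) = -5.207015
t = -ln(1 - N/N_sat) / k = -(-5.207015) / 0.216 = 24.11 days

24.11


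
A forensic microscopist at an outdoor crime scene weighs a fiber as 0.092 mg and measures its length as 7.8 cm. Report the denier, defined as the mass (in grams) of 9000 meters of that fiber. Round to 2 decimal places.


Denier calculation:
Mass in grams = 0.092 mg / 1000 = 0.000092 g
Length in meters = 7.8 cm / 100 = 0.078 m
Linear density = mass / length = 0.000092 / 0.078 = 0.00117949 g/m
Denier = (g/m) * 9000 = 0.00117949 * 9000 = 10.62

10.62


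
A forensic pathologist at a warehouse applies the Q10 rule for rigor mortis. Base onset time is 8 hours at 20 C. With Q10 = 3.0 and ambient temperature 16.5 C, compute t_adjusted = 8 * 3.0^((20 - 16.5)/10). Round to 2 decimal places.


Rigor mortis time adjustment:
Exponent = (T_ref - T_actual) / 10 = (20 - 16.5) / 10 = 0.35
Q10 factor = 3.0^0.35 = 1.4689
t_adjusted = 8 * 1.4689 = 11.75 hours

11.75


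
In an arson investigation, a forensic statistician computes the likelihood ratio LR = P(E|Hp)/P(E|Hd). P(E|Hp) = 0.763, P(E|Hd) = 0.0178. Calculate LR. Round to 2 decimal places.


Likelihood ratio calculation:
LR = P(E|Hp) / P(E|Hd)
LR = 0.763 / 0.0178
LR = 42.87

42.87


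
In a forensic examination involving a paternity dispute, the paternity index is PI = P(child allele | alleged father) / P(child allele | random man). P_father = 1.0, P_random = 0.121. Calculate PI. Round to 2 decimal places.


Paternity Index calculation:
PI = P(allele|father) / P(allele|random)
PI = 1.0 / 0.121
PI = 8.26

8.26


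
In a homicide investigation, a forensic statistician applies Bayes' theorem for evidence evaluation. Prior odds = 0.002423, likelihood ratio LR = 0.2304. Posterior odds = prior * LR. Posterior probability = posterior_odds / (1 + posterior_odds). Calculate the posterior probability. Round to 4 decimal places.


Bayesian evidence evaluation:
Posterior odds = prior_odds * LR = 0.002423 * 0.2304 = 0.0005582592
Posterior probability = posterior_odds / (1 + posterior_odds)
= 0.0005582592 / (1 + 0.0005582592)
= 0.0005582592 / 1.0005582592
= 0.0006

0.0006


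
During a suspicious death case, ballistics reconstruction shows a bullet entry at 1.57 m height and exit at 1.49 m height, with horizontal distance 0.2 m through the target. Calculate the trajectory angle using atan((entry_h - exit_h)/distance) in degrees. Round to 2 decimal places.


Bullet trajectory angle:
Height difference = 1.57 - 1.49 = 0.08 m
angle = atan(0.08 / 0.2)
angle = atan(0.4)
angle = 21.80 degrees

21.80


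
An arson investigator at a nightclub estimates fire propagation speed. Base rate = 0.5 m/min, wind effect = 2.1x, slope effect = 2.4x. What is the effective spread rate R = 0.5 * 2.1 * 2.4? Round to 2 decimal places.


Fire spread rate calculation:
R = R0 * wind_factor * slope_factor
= 0.5 * 2.1 * 2.4
= 1.05 * 2.4
= 2.52 m/min

2.52


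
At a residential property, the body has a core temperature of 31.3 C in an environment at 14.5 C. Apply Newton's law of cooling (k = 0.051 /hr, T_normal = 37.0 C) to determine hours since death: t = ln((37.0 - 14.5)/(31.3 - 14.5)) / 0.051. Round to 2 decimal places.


Using Newton's law of cooling:
t = ln((T_normal - T_ambient) / (T_body - T_ambient)) / k
T_normal - T_ambient = 22.5
T_body - T_ambient = 16.8
Ratio = 1.339286
ln(ratio) = 0.292137
t = 0.292137 / 0.051 = 5.73 hours

5.73


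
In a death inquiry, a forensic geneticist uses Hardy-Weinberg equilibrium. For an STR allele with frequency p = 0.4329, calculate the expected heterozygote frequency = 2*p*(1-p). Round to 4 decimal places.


Hardy-Weinberg heterozygote frequency:
q = 1 - p = 1 - 0.4329 = 0.5671
2pq = 2 * 0.4329 * 0.5671 = 0.4910

0.4910


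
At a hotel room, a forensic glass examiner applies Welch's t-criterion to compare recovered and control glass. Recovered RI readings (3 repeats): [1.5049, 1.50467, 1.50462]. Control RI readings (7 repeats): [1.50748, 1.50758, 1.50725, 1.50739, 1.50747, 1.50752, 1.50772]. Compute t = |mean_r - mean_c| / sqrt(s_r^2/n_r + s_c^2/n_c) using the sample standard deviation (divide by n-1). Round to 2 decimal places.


Welch's t-criterion for glass RI comparison:
Recovered mean = sum / n_r = 4.51419 / 3 = 1.50473
Control mean = sum / n_c = 10.55241 / 7 = 1.5074871
Recovered sample variance s_r^2 = 2.23e-08
Control sample variance s_c^2 = 2.16571e-08
Welch SE (unpooled) = sqrt(s_r^2/n_r + s_c^2/n_c) = sqrt(7.43333e-09 + 3.09388e-09) = sqrt(1.05272e-08) = 0.000102602
|mean_r - mean_c| = 0.00275714
t = 0.00275714 / 0.000102602 = 26.87

26.87


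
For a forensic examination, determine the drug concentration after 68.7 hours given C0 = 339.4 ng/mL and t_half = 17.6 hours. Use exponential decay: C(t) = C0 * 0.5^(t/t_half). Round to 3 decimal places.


Drug concentration decay:
Number of half-lives = t / t_half = 68.7 / 17.6 = 3.903409
Decay factor = 0.5^3.903409 = 0.06682774
C(t) = 339.4 * 0.06682774 = 22.681 ng/mL

22.681


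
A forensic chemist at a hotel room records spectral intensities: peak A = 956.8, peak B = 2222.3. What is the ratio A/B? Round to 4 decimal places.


Spectral peak ratio:
Peak A = 956.8 counts
Peak B = 2222.3 counts
Ratio = 956.8 / 2222.3 = 0.4305

0.4305


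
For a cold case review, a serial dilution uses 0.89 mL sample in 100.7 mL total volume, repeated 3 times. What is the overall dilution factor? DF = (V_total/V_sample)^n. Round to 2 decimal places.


Dilution factor calculation:
Single dilution = V_total / V_sample = 100.7 / 0.89 ≈ 113.146067
Number of dilutions = 3
Total DF = (100.7 / 0.89)^3 (full precision, rounded at the end) = 1448499.64

1448499.64


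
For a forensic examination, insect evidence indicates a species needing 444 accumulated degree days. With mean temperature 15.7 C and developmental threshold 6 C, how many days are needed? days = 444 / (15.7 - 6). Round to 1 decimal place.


Insect development time:
Effective temperature = avg_temp - T_base = 15.7 - 6 = 9.7 C
Days = ADD / effective_temp = 444 / 9.7 = 45.8 days

45.8


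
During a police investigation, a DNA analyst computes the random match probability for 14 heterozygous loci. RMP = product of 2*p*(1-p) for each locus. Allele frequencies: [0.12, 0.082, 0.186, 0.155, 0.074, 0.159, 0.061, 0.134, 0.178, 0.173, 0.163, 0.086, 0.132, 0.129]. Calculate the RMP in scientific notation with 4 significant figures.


Computing RMP for 14 loci:
Locus 1: 2 * 0.12 * 0.88 = 0.2112
Locus 2: 2 * 0.082 * 0.918 = 0.150552
Locus 3: 2 * 0.186 * 0.814 = 0.302808
Locus 4: 2 * 0.155 * 0.845 = 0.26195
Locus 5: 2 * 0.074 * 0.926 = 0.137048
Locus 6: 2 * 0.159 * 0.841 = 0.267438
Locus 7: 2 * 0.061 * 0.939 = 0.114558
Locus 8: 2 * 0.134 * 0.866 = 0.232088
Locus 9: 2 * 0.178 * 0.822 = 0.292632
Locus 10: 2 * 0.173 * 0.827 = 0.286142
Locus 11: 2 * 0.163 * 0.837 = 0.272862
Locus 12: 2 * 0.086 * 0.914 = 0.157208
Locus 13: 2 * 0.132 * 0.868 = 0.229152
Locus 14: 2 * 0.129 * 0.871 = 0.224718
RMP = 4.546e-10

4.546e-10


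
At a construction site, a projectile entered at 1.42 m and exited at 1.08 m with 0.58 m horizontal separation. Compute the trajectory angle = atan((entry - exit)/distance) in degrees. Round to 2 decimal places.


Bullet trajectory angle:
Height difference = 1.42 - 1.08 = 0.34 m
angle = atan(0.34 / 0.58)
angle = atan(0.586207)
angle = 30.38 degrees

30.38


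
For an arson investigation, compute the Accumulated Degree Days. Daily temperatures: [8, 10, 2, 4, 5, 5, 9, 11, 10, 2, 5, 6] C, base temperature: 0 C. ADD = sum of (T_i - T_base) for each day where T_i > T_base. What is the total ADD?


Computing ADD day by day:
Day 1: max(0, 8 - 0) = 8
Day 2: max(0, 10 - 0) = 10
Day 3: max(0, 2 - 0) = 2
Day 4: max(0, 4 - 0) = 4
Day 5: max(0, 5 - 0) = 5
Day 6: max(0, 5 - 0) = 5
Day 7: max(0, 9 - 0) = 9
Day 8: max(0, 11 - 0) = 11
Day 9: max(0, 10 - 0) = 10
Day 10: max(0, 2 - 0) = 2
Day 11: max(0, 5 - 0) = 5
Day 12: max(0, 6 - 0) = 6
Total ADD = 77

77


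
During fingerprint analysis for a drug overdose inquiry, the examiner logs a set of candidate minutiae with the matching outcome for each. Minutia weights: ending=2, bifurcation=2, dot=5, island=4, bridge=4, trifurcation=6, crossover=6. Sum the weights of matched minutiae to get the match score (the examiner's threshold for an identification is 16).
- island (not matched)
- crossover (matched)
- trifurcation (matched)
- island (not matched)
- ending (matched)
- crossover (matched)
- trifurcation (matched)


Weighted minutiae match score:
  island: not matched, +0
  crossover: matched, +6 (running total 6)
  trifurcation: matched, +6 (running total 12)
  island: not matched, +0
  ending: matched, +2 (running total 14)
  crossover: matched, +6 (running total 20)
  trifurcation: matched, +6 (running total 26)
Total score = 26
Threshold = 16; verdict = identification

26


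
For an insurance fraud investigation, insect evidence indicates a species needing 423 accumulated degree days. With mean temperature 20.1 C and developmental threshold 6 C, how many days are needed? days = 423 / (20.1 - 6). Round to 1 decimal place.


Insect development time:
Effective temperature = avg_temp - T_base = 20.1 - 6 = 14.1 C
Days = ADD / effective_temp = 423 / 14.1 = 30.0 days

30.0


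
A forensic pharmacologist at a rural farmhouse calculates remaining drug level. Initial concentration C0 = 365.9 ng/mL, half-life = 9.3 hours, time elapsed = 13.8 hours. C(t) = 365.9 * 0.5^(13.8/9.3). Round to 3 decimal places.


Drug concentration decay:
Number of half-lives = t / t_half = 13.8 / 9.3 = 1.483871
Decay factor = 0.5^1.483871 = 0.35752821
C(t) = 365.9 * 0.35752821 = 130.820 ng/mL

130.820


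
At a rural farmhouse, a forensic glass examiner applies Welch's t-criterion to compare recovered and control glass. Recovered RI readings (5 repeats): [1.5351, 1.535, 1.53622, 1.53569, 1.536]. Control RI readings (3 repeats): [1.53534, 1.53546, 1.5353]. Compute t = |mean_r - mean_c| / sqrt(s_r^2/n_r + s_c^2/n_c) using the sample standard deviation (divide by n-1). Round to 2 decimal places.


Welch's t-criterion for glass RI comparison:
Recovered mean = sum / n_r = 7.67801 / 5 = 1.535602
Control mean = sum / n_c = 4.6061 / 3 = 1.5353667
Recovered sample variance s_r^2 = 2.9062e-07
Control sample variance s_c^2 = 6.93333e-09
Welch SE (unpooled) = sqrt(s_r^2/n_r + s_c^2/n_c) = sqrt(5.8124e-08 + 2.31111e-09) = sqrt(6.04351e-08) = 0.000245836
|mean_r - mean_c| = 0.000235333
t = 0.000235333 / 0.000245836 = 0.96

0.96


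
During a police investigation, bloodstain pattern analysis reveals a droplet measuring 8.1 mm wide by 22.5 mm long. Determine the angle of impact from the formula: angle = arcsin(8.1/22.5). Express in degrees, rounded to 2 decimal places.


Blood spatter impact angle calculation:
width / length = 8.1 / 22.5 = 0.36
angle = arcsin(0.36)
angle = 21.10 degrees

21.10


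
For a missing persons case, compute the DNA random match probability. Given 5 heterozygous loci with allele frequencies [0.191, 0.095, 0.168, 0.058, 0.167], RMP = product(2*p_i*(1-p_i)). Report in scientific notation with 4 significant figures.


Computing RMP for 5 loci:
Locus 1: 2 * 0.191 * 0.809 = 0.309038
Locus 2: 2 * 0.095 * 0.905 = 0.17195
Locus 3: 2 * 0.168 * 0.832 = 0.279552
Locus 4: 2 * 0.058 * 0.942 = 0.109272
Locus 5: 2 * 0.167 * 0.833 = 0.278222
RMP = 4.516e-04

4.516e-04


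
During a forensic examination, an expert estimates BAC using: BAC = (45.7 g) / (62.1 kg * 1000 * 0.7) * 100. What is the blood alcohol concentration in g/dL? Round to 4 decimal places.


Applying the Widmark formula:
BAC = (dose_g / (body_wt * 1000 * r)) * 100
Denominator = 62.1 * 1000 * 0.7 = 43470
BAC = (45.7 / 43470) * 100
BAC = 0.1051 g/dL

0.1051


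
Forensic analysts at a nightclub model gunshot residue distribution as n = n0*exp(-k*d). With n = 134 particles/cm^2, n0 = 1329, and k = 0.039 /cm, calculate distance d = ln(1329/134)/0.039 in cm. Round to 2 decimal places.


GSR distance calculation:
n0/n = 1329 / 134 = 9.91791
ln(n0/n) = 2.294342
d = 2.294342 / 0.039 = 58.83 cm

58.83


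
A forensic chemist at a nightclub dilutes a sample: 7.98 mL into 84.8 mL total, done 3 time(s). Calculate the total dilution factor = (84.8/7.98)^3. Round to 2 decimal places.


Dilution factor calculation:
Single dilution = V_total / V_sample = 84.8 / 7.98 ≈ 10.626566
Number of dilutions = 3
Total DF = (84.8 / 7.98)^3 (full precision, rounded at the end) = 1199.99

1199.99


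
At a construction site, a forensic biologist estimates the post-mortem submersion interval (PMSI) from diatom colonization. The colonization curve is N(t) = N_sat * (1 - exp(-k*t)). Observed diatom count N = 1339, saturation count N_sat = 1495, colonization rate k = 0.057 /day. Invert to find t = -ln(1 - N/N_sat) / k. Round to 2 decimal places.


PMSI from diatom colonization curve:
N / N_sat = 1339 / 1495 = 0.895652
1 - N/N_sat = 0.104348
ln(1 - N/N_sat) = -2.260024
t = -ln(1 - N/N_sat) / k = -(-2.260024) / 0.057 = 39.65 days

39.65


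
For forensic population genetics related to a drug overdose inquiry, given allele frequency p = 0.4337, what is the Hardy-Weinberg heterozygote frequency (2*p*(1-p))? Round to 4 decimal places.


Hardy-Weinberg heterozygote frequency:
q = 1 - p = 1 - 0.4337 = 0.5663
2pq = 2 * 0.4337 * 0.5663 = 0.4912

0.4912


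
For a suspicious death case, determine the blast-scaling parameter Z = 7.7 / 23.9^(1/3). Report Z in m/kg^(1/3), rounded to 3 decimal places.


Scaled distance calculation:
W^(1/3) = 23.9^(1/3) = 2.880487
Z = R / W^(1/3) = 7.7 / 2.880487
Z = 2.673 m/kg^(1/3)

2.673


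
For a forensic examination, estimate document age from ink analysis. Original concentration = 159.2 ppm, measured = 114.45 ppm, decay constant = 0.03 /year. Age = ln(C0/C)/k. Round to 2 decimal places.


Document age estimation:
C0/C = 159.2 / 114.45 = 1.391
ln(C0/C) = 0.330023
t = 0.330023 / 0.03 = 11.00 years

11.00


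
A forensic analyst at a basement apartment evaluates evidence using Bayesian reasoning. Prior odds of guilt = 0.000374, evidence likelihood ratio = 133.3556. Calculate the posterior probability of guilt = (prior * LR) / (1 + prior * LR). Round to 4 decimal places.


Bayesian evidence evaluation:
Posterior odds = prior_odds * LR = 0.000374 * 133.3556 = 0.04987499
Posterior probability = posterior_odds / (1 + posterior_odds)
= 0.04987499 / (1 + 0.04987499)
= 0.04987499 / 1.04987499
= 0.0475

0.0475


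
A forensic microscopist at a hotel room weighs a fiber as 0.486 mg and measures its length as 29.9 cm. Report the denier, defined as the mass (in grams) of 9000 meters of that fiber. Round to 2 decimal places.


Denier calculation:
Mass in grams = 0.486 mg / 1000 = 0.000486 g
Length in meters = 29.9 cm / 100 = 0.299 m
Linear density = mass / length = 0.000486 / 0.299 = 0.00162542 g/m
Denier = (g/m) * 9000 = 0.00162542 * 9000 = 14.63

14.63


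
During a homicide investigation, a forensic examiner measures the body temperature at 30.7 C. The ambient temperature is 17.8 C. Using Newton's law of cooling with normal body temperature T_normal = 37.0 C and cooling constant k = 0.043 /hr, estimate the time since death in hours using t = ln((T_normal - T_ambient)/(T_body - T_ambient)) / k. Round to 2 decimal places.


Using Newton's law of cooling:
t = ln((T_normal - T_ambient) / (T_body - T_ambient)) / k
T_normal - T_ambient = 19.2
T_body - T_ambient = 12.9
Ratio = 1.488372
ln(ratio) = 0.397683
t = 0.397683 / 0.043 = 9.25 hours

9.25


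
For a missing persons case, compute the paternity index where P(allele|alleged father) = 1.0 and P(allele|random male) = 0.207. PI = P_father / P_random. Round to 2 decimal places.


Paternity Index calculation:
PI = P(allele|father) / P(allele|random)
PI = 1.0 / 0.207
PI = 4.83

4.83


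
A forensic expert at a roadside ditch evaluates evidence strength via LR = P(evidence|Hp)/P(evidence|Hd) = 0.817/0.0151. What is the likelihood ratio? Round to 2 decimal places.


Likelihood ratio calculation:
LR = P(E|Hp) / P(E|Hd)
LR = 0.817 / 0.0151
LR = 54.11

54.11


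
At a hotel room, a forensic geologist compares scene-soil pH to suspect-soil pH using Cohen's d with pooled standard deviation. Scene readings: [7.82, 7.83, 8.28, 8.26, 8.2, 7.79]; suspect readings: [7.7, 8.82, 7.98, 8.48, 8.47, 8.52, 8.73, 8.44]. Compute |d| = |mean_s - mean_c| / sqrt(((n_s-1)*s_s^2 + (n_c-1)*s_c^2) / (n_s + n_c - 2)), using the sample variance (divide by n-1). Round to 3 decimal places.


Pooled-variance Cohen's d for soil pH comparison:
Scene mean = 48.18 / 6 = 8.03
Suspect mean = 67.14 / 8 = 8.3925
Scene sample variance s_s^2 = 0.0572
Suspect sample variance s_c^2 = 0.139793
Pooled variance = ((n_s-1)*s_s^2 + (n_c-1)*s_c^2) / (n_s + n_c - 2) = 0.105379
Pooled SD = sqrt(0.105379) = 0.324621
Mean difference = -0.3625
|d| = |-0.3625| / 0.324621 = 1.117

1.117


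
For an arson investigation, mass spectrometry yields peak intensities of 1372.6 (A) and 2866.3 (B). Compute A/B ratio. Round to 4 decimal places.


Spectral peak ratio:
Peak A = 1372.6 counts
Peak B = 2866.3 counts
Ratio = 1372.6 / 2866.3 = 0.4789

0.4789


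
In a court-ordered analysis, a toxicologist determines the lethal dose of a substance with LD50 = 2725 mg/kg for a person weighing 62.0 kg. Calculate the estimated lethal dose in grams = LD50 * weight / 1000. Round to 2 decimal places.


Lethal dose calculation:
Lethal dose = LD50 * body_weight / 1000
= 2725 * 62.0 / 1000
= 168950 / 1000
= 168.95 g

168.95


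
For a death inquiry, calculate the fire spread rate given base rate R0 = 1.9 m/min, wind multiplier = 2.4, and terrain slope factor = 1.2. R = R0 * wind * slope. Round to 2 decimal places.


Fire spread rate calculation:
R = R0 * wind_factor * slope_factor
= 1.9 * 2.4 * 1.2
= 4.56 * 1.2
= 5.47 m/min

5.47


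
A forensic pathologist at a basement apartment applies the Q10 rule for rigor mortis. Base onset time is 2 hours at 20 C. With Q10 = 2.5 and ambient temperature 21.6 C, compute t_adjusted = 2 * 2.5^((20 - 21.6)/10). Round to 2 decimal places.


Rigor mortis time adjustment:
Exponent = (T_ref - T_actual) / 10 = (20 - 21.6) / 10 = -0.16
Q10 factor = 2.5^-0.16 = 0.86363
t_adjusted = 2 * 0.86363 = 1.73 hours

1.73


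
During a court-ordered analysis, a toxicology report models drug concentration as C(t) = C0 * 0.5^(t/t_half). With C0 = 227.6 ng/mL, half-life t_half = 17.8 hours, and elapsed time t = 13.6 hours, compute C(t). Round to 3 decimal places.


Drug concentration decay:
Number of half-lives = t / t_half = 13.6 / 17.8 = 0.764045
Decay factor = 0.5^0.764045 = 0.58884303
C(t) = 227.6 * 0.58884303 = 134.021 ng/mL

134.021


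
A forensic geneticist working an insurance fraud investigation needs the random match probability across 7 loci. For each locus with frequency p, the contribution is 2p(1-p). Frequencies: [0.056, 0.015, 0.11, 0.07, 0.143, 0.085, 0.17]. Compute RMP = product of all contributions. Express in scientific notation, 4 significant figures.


Computing RMP for 7 loci:
Locus 1: 2 * 0.056 * 0.944 = 0.105728
Locus 2: 2 * 0.015 * 0.985 = 0.02955
Locus 3: 2 * 0.11 * 0.89 = 0.1958
Locus 4: 2 * 0.07 * 0.93 = 0.1302
Locus 5: 2 * 0.143 * 0.857 = 0.245102
Locus 6: 2 * 0.085 * 0.915 = 0.15555
Locus 7: 2 * 0.17 * 0.83 = 0.2822
RMP = 8.569e-07

8.569e-07


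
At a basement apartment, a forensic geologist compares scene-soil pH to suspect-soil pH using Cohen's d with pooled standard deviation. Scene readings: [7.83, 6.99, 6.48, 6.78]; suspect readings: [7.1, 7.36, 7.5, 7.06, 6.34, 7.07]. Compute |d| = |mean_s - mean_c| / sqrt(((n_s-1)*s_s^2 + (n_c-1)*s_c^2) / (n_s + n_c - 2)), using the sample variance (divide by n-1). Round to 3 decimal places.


Pooled-variance Cohen's d for soil pH comparison:
Scene mean = 28.08 / 4 = 7.02
Suspect mean = 42.43 / 6 = 7.071667
Scene sample variance s_s^2 = 0.3354
Suspect sample variance s_c^2 = 0.160577
Pooled variance = ((n_s-1)*s_s^2 + (n_c-1)*s_c^2) / (n_s + n_c - 2) = 0.226135
Pooled SD = sqrt(0.226135) = 0.475537
Mean difference = -0.051667
|d| = |-0.051667| / 0.475537 = 0.109

0.109


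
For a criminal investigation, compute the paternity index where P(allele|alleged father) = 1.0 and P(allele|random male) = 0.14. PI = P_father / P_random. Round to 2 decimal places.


Paternity Index calculation:
PI = P(allele|father) / P(allele|random)
PI = 1.0 / 0.14
PI = 7.14

7.14


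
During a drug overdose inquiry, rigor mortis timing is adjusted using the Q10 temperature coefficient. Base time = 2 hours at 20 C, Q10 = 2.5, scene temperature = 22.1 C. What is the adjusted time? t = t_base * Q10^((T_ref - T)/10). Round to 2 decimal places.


Rigor mortis time adjustment:
Exponent = (T_ref - T_actual) / 10 = (20 - 22.1) / 10 = -0.21
Q10 factor = 2.5^-0.21 = 0.82496
t_adjusted = 2 * 0.82496 = 1.65 hours

1.65


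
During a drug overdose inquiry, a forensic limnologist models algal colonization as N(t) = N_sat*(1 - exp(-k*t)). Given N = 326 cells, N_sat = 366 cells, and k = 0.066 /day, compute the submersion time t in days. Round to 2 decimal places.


PMSI from diatom colonization curve:
N / N_sat = 326 / 366 = 0.89071
1 - N/N_sat = 0.10929
ln(1 - N/N_sat) = -2.21375
t = -ln(1 - N/N_sat) / k = -(-2.21375) / 0.066 = 33.54 days

33.54


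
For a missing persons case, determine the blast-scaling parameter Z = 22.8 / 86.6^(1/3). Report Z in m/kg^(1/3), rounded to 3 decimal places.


Scaled distance calculation:
W^(1/3) = 86.6^(1/3) = 4.424246
Z = R / W^(1/3) = 22.8 / 4.424246
Z = 5.153 m/kg^(1/3)

5.153


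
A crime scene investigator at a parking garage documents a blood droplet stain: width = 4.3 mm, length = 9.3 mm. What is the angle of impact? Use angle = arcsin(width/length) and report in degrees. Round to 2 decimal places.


Blood spatter impact angle calculation:
width / length = 4.3 / 9.3 = 0.462366
angle = arcsin(0.462366)
angle = 27.54 degrees

27.54


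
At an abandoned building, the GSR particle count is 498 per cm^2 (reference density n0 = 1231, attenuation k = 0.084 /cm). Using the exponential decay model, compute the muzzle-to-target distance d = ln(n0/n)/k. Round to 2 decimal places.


GSR distance calculation:
n0/n = 1231 / 498 = 2.471888
ln(n0/n) = 0.904982
d = 0.904982 / 0.084 = 10.77 cm

10.77


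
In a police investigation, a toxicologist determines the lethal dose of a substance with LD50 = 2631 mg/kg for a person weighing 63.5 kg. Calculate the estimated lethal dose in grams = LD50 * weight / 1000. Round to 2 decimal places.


Lethal dose calculation:
Lethal dose = LD50 * body_weight / 1000
= 2631 * 63.5 / 1000
= 167068.5 / 1000
= 167.07 g

167.07


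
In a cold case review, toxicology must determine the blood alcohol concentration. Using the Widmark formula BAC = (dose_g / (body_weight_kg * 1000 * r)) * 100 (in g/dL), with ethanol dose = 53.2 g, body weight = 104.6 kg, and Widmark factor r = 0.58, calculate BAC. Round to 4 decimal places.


Applying the Widmark formula:
BAC = (dose_g / (body_wt * 1000 * r)) * 100
Denominator = 104.6 * 1000 * 0.58 = 60668
BAC = (53.2 / 60668) * 100
BAC = 0.0877 g/dL

0.0877


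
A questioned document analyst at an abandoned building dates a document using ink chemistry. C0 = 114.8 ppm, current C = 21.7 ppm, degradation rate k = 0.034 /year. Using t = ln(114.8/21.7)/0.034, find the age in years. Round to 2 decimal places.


Document age estimation:
C0/C = 114.8 / 21.7 = 5.290323
ln(C0/C) = 1.665879
t = 1.665879 / 0.034 = 49.00 years

49.00


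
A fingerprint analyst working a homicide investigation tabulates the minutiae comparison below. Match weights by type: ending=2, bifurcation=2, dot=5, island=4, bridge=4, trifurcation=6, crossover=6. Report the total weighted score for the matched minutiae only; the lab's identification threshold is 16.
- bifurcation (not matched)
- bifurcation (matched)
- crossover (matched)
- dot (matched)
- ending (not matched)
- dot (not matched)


Weighted minutiae match score:
  bifurcation: not matched, +0
  bifurcation: matched, +2 (running total 2)
  crossover: matched, +6 (running total 8)
  dot: matched, +5 (running total 13)
  ending: not matched, +0
  dot: not matched, +0
Total score = 13
Threshold = 16; verdict = inconclusive

13


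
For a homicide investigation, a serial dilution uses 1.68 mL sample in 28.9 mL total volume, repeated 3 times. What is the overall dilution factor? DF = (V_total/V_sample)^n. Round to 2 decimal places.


Dilution factor calculation:
Single dilution = V_total / V_sample = 28.9 / 1.68 ≈ 17.202381
Number of dilutions = 3
Total DF = (28.9 / 1.68)^3 (full precision, rounded at the end) = 5090.56

5090.56


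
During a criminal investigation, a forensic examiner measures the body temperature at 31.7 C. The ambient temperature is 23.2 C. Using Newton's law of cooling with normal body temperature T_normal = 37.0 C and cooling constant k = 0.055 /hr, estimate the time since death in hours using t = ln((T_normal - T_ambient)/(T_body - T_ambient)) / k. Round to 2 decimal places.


Using Newton's law of cooling:
t = ln((T_normal - T_ambient) / (T_body - T_ambient)) / k
T_normal - T_ambient = 13.8
T_body - T_ambient = 8.5
Ratio = 1.623529
ln(ratio) = 0.484602
t = 0.484602 / 0.055 = 8.81 hours

8.81


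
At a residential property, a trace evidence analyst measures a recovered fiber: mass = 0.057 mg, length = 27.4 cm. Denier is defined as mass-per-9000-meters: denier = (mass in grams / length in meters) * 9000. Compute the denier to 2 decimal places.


Denier calculation:
Mass in grams = 0.057 mg / 1000 = 0.000057 g
Length in meters = 27.4 cm / 100 = 0.274 m
Linear density = mass / length = 0.000057 / 0.274 = 0.00020803 g/m
Denier = (g/m) * 9000 = 0.00020803 * 9000 = 1.87

1.87


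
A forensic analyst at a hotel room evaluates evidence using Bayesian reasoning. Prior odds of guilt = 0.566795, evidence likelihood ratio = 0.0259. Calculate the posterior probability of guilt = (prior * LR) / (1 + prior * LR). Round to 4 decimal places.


Bayesian evidence evaluation:
Posterior odds = prior_odds * LR = 0.566795 * 0.0259 = 0.01467999
Posterior probability = posterior_odds / (1 + posterior_odds)
= 0.01467999 / (1 + 0.01467999)
= 0.01467999 / 1.01467999
= 0.0145

0.0145


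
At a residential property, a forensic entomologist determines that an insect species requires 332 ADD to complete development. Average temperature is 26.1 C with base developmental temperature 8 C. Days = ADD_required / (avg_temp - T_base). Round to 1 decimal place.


Insect development time:
Effective temperature = avg_temp - T_base = 26.1 - 8 = 18.1 C
Days = ADD / effective_temp = 332 / 18.1 = 18.3 days

18.3


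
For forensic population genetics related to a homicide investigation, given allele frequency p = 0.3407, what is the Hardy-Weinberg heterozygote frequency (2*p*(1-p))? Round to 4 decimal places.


Hardy-Weinberg heterozygote frequency:
q = 1 - p = 1 - 0.3407 = 0.6593
2pq = 2 * 0.3407 * 0.6593 = 0.4492

0.4492


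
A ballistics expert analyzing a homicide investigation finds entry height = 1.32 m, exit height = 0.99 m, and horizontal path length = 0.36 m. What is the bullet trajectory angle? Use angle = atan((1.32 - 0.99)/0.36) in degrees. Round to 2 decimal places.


Bullet trajectory angle:
Height difference = 1.32 - 0.99 = 0.33 m
angle = atan(0.33 / 0.36)
angle = atan(0.916667)
angle = 42.51 degrees

42.51


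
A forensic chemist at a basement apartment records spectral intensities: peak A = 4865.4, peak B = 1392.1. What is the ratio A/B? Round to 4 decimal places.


Spectral peak ratio:
Peak A = 4865.4 counts
Peak B = 1392.1 counts
Ratio = 4865.4 / 1392.1 = 3.4950

3.4950


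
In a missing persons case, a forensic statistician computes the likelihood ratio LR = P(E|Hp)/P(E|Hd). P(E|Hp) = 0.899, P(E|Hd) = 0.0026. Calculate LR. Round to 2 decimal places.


Likelihood ratio calculation:
LR = P(E|Hp) / P(E|Hd)
LR = 0.899 / 0.0026
LR = 345.77

345.77


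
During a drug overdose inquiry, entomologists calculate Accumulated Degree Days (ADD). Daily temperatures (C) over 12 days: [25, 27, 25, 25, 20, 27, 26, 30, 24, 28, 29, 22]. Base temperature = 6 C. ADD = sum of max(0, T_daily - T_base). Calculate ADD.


Computing ADD day by day:
Day 1: max(0, 25 - 6) = 19
Day 2: max(0, 27 - 6) = 21
Day 3: max(0, 25 - 6) = 19
Day 4: max(0, 25 - 6) = 19
Day 5: max(0, 20 - 6) = 14
Day 6: max(0, 27 - 6) = 21
Day 7: max(0, 26 - 6) = 20
Day 8: max(0, 30 - 6) = 24
Day 9: max(0, 24 - 6) = 18
Day 10: max(0, 28 - 6) = 22
Day 11: max(0, 29 - 6) = 23
Day 12: max(0, 22 - 6) = 16
Total ADD = 236

236


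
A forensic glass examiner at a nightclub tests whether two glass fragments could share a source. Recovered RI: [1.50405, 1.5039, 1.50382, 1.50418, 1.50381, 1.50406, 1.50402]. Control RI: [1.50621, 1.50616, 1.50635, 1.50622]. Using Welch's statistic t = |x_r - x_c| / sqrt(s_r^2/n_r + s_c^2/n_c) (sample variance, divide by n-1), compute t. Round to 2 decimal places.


Welch's t-criterion for glass RI comparison:
Recovered mean = sum / n_r = 10.52784 / 7 = 1.5039771
Control mean = sum / n_c = 6.02494 / 4 = 1.506235
Recovered sample variance s_r^2 = 1.89571e-08
Control sample variance s_c^2 = 6.56667e-09
Welch SE (unpooled) = sqrt(s_r^2/n_r + s_c^2/n_c) = sqrt(2.70816e-09 + 1.64167e-09) = sqrt(4.34983e-09) = 6.59532e-05
|mean_r - mean_c| = 0.00225786
t = 0.00225786 / 6.59532e-05 = 34.23

34.23


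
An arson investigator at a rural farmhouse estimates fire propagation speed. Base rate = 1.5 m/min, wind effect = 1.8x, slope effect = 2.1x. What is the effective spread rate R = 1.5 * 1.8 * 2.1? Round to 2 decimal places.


Fire spread rate calculation:
R = R0 * wind_factor * slope_factor
= 1.5 * 1.8 * 2.1
= 2.7 * 2.1
= 5.67 m/min

5.67


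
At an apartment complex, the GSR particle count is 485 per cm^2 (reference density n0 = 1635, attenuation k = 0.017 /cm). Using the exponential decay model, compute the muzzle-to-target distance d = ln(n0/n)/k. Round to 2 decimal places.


GSR distance calculation:
n0/n = 1635 / 485 = 3.371134
ln(n0/n) = 1.215249
d = 1.215249 / 0.017 = 71.49 cm

71.49


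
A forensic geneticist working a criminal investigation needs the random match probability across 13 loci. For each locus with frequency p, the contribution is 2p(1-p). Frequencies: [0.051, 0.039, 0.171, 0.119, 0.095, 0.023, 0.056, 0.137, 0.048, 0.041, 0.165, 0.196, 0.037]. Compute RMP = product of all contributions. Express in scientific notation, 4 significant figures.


Computing RMP for 13 loci:
Locus 1: 2 * 0.051 * 0.949 = 0.096798
Locus 2: 2 * 0.039 * 0.961 = 0.074958
Locus 3: 2 * 0.171 * 0.829 = 0.283518
Locus 4: 2 * 0.119 * 0.881 = 0.209678
Locus 5: 2 * 0.095 * 0.905 = 0.17195
Locus 6: 2 * 0.023 * 0.977 = 0.044942
Locus 7: 2 * 0.056 * 0.944 = 0.105728
Locus 8: 2 * 0.137 * 0.863 = 0.236462
Locus 9: 2 * 0.048 * 0.952 = 0.091392
Locus 10: 2 * 0.041 * 0.959 = 0.078638
Locus 11: 2 * 0.165 * 0.835 = 0.27555
Locus 12: 2 * 0.196 * 0.804 = 0.315168
Locus 13: 2 * 0.037 * 0.963 = 0.071262
RMP = 3.707e-12

3.707e-12


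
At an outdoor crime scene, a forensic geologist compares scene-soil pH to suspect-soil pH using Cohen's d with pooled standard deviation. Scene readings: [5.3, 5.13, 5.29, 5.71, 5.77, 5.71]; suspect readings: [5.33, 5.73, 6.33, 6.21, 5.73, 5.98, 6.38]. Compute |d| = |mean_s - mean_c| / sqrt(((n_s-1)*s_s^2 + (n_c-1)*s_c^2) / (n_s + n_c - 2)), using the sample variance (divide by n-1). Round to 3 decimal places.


Pooled-variance Cohen's d for soil pH comparison:
Scene mean = 32.91 / 6 = 5.485
Suspect mean = 41.69 / 7 = 5.955714
Scene sample variance s_s^2 = 0.07615
Suspect sample variance s_c^2 = 0.146462
Pooled variance = ((n_s-1)*s_s^2 + (n_c-1)*s_c^2) / (n_s + n_c - 2) = 0.114502
Pooled SD = sqrt(0.114502) = 0.338381
Mean difference = -0.470714
|d| = |-0.470714| / 0.338381 = 1.391

1.391


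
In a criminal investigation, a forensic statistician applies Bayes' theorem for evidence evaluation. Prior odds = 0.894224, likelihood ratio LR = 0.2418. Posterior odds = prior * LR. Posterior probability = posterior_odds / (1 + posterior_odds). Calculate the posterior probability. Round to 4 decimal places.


Bayesian evidence evaluation:
Posterior odds = prior_odds * LR = 0.894224 * 0.2418 = 0.2162234
Posterior probability = posterior_odds / (1 + posterior_odds)
= 0.2162234 / (1 + 0.2162234)
= 0.2162234 / 1.2162234
= 0.1778

0.1778


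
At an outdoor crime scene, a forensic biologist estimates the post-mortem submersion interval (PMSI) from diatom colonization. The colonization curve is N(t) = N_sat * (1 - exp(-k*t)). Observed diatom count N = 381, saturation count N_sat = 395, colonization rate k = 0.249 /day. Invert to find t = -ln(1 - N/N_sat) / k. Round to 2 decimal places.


PMSI from diatom colonization curve:
N / N_sat = 381 / 395 = 0.964557
1 - N/N_sat = 0.035443
ln(1 - N/N_sat) = -3.33983
t = -ln(1 - N/N_sat) / k = -(-3.33983) / 0.249 = 13.41 days

13.41


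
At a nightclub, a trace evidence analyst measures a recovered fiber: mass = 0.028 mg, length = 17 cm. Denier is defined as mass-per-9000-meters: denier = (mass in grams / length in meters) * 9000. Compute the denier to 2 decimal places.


Denier calculation:
Mass in grams = 0.028 mg / 1000 = 0.000028 g
Length in meters = 17 cm / 100 = 0.17 m
Linear density = mass / length = 0.000028 / 0.17 = 0.00016471 g/m
Denier = (g/m) * 9000 = 0.00016471 * 9000 = 1.48

1.48
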